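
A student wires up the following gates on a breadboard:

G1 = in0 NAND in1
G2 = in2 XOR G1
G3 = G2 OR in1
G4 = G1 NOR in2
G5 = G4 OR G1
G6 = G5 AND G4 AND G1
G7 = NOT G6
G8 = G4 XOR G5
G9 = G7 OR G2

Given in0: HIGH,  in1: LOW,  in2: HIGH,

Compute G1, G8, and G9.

G1 = HIGH; G8 = HIGH; G9 = HIGH

G1 = in0 NAND in1 = HIGH NAND LOW = HIGH
G2 = in2 XOR G1 = HIGH XOR HIGH = LOW
G4 = G1 NOR in2 = HIGH NOR HIGH = LOW
G5 = G4 OR G1 = LOW OR HIGH = HIGH
G6 = G5 AND G4 AND G1 = HIGH AND LOW AND HIGH = LOW
G7 = NOT G6 = NOT LOW = HIGH
G8 = G4 XOR G5 = LOW XOR HIGH = HIGH
G9 = G7 OR G2 = HIGH OR LOW = HIGH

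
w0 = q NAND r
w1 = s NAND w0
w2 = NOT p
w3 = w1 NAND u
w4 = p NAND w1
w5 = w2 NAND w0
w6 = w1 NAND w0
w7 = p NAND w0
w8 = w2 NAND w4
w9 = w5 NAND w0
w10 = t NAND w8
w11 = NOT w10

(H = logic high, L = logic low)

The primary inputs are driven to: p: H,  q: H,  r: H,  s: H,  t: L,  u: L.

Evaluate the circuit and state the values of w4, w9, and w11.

w4 = L, w9 = H, w11 = L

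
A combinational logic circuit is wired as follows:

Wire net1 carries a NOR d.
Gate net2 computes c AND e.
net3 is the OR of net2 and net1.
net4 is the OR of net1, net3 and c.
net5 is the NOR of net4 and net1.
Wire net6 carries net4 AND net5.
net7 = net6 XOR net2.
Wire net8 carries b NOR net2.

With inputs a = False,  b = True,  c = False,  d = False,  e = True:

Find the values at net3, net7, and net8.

net3 = True  net7 = False  net8 = False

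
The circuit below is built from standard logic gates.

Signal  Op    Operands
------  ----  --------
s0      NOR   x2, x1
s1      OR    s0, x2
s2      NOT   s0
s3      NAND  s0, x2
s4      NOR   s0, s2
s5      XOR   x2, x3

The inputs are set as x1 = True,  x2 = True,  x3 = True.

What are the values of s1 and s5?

s1 = True; s5 = False

s0 = x2 NOR x1 = True NOR True = False
s1 = s0 OR x2 = False OR True = True
s5 = x2 XOR x3 = True XOR True = False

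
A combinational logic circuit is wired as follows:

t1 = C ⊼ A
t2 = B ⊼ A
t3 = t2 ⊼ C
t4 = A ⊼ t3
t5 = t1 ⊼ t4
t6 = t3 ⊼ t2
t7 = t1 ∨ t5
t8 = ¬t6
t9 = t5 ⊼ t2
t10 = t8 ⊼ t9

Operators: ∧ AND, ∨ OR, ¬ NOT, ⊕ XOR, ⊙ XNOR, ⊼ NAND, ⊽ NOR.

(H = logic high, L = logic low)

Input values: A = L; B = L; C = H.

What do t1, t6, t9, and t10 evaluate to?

t1 = H, t6 = H, t9 = H, t10 = H

t1 = C NAND A = H NAND L = H
t2 = B NAND A = L NAND L = H
t3 = t2 NAND C = H NAND H = L
t4 = A NAND t3 = L NAND L = H
t5 = t1 NAND t4 = H NAND H = L
t6 = t3 NAND t2 = L NAND H = H
t8 = NOT t6 = NOT H = L
t9 = t5 NAND t2 = L NAND H = H
t10 = t8 NAND t9 = L NAND H = H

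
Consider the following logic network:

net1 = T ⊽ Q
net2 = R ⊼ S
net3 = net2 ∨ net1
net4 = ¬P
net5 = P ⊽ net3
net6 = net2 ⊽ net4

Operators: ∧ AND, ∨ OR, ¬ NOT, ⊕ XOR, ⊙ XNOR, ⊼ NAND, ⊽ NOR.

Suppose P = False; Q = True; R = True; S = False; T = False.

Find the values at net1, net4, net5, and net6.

net1 = T NOR Q = False NOR True = False
net2 = R NAND S = True NAND False = True
net3 = net2 OR net1 = True OR False = True
net4 = NOT P = NOT False = True
net5 = P NOR net3 = False NOR True = False
net6 = net2 NOR net4 = True NOR True = False

net1 = False, net4 = True, net5 = False, net6 = False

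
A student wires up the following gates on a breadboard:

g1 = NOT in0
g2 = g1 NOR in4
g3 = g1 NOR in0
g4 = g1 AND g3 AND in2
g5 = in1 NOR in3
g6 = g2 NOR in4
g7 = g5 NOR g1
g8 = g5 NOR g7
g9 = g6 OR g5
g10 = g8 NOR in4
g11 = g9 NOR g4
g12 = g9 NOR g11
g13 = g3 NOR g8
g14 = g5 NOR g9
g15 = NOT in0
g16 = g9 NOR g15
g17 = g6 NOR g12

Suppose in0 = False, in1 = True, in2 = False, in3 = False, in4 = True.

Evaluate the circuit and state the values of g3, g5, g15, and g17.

g3 = False; g5 = False; g15 = True; g17 = True

g1 = NOT in0 = NOT False = True
g2 = g1 NOR in4 = True NOR True = False
g3 = g1 NOR in0 = True NOR False = False
g4 = g1 AND g3 AND in2 = True AND False AND False = False
g5 = in1 NOR in3 = True NOR False = False
g6 = g2 NOR in4 = False NOR True = False
g9 = g6 OR g5 = False OR False = False
g11 = g9 NOR g4 = False NOR False = True
g12 = g9 NOR g11 = False NOR True = False
g15 = NOT in0 = NOT False = True
g17 = g6 NOR g12 = False NOR False = True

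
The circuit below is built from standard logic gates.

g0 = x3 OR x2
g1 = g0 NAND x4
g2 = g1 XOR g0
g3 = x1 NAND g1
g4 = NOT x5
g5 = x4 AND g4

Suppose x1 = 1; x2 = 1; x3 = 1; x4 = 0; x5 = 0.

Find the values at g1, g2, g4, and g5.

g0 = x3 OR x2 = 1 OR 1 = 1
g1 = g0 NAND x4 = 1 NAND 0 = 1
g2 = g1 XOR g0 = 1 XOR 1 = 0
g4 = NOT x5 = NOT 0 = 1
g5 = x4 AND g4 = 0 AND 1 = 0

g1 = 1, g2 = 0, g4 = 1, g5 = 0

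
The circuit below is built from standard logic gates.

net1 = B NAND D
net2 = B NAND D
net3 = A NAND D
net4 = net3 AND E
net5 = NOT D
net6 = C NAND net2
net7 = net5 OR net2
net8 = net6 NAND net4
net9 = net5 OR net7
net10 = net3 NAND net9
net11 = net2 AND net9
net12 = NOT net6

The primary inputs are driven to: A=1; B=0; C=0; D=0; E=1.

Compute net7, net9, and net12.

net7 = 1; net9 = 1; net12 = 0

net2 = B NAND D = 0 NAND 0 = 1
net5 = NOT D = NOT 0 = 1
net6 = C NAND net2 = 0 NAND 1 = 1
net7 = net5 OR net2 = 1 OR 1 = 1
net9 = net5 OR net7 = 1 OR 1 = 1
net12 = NOT net6 = NOT 1 = 0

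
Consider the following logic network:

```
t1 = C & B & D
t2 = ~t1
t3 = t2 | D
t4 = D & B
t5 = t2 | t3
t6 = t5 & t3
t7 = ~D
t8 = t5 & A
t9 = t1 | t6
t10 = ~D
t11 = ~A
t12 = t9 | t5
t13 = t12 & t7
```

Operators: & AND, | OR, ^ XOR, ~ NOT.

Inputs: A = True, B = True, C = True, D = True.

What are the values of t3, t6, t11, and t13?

t3 = True; t6 = True; t11 = False; t13 = False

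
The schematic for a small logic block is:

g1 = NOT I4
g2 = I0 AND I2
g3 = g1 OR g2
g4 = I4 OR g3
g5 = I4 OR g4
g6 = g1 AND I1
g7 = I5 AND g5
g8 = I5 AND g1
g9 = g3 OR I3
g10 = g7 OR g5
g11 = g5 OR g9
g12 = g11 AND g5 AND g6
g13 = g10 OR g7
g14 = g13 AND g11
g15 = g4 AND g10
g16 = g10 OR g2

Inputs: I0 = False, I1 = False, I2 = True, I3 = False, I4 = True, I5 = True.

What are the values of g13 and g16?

g13 = True; g16 = True

g1 = NOT I4 = NOT True = False
g2 = I0 AND I2 = False AND True = False
g3 = g1 OR g2 = False OR False = False
g4 = I4 OR g3 = True OR False = True
g5 = I4 OR g4 = True OR True = True
g7 = I5 AND g5 = True AND True = True
g10 = g7 OR g5 = True OR True = True
g13 = g10 OR g7 = True OR True = True
g16 = g10 OR g2 = True OR False = True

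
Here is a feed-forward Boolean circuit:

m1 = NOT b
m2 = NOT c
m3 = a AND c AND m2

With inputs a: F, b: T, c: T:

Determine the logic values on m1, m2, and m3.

m1 = F, m2 = F, m3 = F

m1 = NOT b = NOT T = F
m2 = NOT c = NOT T = F
m3 = a AND c AND m2 = F AND T AND F = F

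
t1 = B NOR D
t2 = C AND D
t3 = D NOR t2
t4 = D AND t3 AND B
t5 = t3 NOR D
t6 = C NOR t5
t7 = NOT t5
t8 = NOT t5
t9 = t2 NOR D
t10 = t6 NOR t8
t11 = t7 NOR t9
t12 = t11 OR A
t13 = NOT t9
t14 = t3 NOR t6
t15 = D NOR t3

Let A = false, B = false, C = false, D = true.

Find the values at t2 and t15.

t2 = C AND D = false AND true = false
t3 = D NOR t2 = true NOR false = false
t15 = D NOR t3 = true NOR false = false

t2 = false  t15 = false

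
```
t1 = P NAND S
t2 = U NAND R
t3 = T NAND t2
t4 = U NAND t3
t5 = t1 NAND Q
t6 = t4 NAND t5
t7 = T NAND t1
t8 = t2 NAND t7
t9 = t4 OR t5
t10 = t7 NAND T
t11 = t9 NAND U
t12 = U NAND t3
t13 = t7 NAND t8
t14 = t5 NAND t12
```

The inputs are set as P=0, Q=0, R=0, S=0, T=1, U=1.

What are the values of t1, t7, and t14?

t1 = 1, t7 = 0, t14 = 0

t1 = P NAND S = 0 NAND 0 = 1
t2 = U NAND R = 1 NAND 0 = 1
t3 = T NAND t2 = 1 NAND 1 = 0
t5 = t1 NAND Q = 1 NAND 0 = 1
t7 = T NAND t1 = 1 NAND 1 = 0
t12 = U NAND t3 = 1 NAND 0 = 1
t14 = t5 NAND t12 = 1 NAND 1 = 0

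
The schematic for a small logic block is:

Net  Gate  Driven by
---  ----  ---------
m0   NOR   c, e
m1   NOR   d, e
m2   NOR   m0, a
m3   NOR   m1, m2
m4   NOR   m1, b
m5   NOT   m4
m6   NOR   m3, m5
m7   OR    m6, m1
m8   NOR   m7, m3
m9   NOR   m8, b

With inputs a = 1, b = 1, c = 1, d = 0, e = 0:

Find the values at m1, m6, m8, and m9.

m0 = c NOR e = 1 NOR 0 = 0
m1 = d NOR e = 0 NOR 0 = 1
m2 = m0 NOR a = 0 NOR 1 = 0
m3 = m1 NOR m2 = 1 NOR 0 = 0
m4 = m1 NOR b = 1 NOR 1 = 0
m5 = NOT m4 = NOT 0 = 1
m6 = m3 NOR m5 = 0 NOR 1 = 0
m7 = m6 OR m1 = 0 OR 1 = 1
m8 = m7 NOR m3 = 1 NOR 0 = 0
m9 = m8 NOR b = 0 NOR 1 = 0

m1 = 1; m6 = 0; m8 = 0; m9 = 0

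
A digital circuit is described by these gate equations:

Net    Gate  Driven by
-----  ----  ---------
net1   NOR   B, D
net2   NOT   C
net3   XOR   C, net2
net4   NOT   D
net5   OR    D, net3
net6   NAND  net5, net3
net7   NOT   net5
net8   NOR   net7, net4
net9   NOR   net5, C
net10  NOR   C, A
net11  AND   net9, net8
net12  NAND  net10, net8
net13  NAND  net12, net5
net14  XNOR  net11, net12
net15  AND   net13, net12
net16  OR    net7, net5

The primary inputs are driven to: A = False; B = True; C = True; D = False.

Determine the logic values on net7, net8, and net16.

net2 = NOT C = NOT True = False
net3 = C XOR net2 = True XOR False = True
net4 = NOT D = NOT False = True
net5 = D OR net3 = False OR True = True
net7 = NOT net5 = NOT True = False
net8 = net7 NOR net4 = False NOR True = False
net16 = net7 OR net5 = False OR True = True

net7 = False; net8 = False; net16 = True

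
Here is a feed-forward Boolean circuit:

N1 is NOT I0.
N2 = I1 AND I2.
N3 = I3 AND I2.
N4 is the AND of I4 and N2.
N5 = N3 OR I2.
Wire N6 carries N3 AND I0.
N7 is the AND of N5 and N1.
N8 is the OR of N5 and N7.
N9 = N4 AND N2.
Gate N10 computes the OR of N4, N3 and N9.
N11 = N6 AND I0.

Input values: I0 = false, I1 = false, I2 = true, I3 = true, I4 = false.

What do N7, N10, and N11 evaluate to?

N1 = NOT I0 = NOT false = true
N2 = I1 AND I2 = false AND true = false
N3 = I3 AND I2 = true AND true = true
N4 = I4 AND N2 = false AND false = false
N5 = N3 OR I2 = true OR true = true
N6 = N3 AND I0 = true AND false = false
N7 = N5 AND N1 = true AND true = true
N9 = N4 AND N2 = false AND false = false
N10 = N4 OR N3 OR N9 = false OR true OR false = true
N11 = N6 AND I0 = false AND false = false

N7 = true, N10 = true, N11 = false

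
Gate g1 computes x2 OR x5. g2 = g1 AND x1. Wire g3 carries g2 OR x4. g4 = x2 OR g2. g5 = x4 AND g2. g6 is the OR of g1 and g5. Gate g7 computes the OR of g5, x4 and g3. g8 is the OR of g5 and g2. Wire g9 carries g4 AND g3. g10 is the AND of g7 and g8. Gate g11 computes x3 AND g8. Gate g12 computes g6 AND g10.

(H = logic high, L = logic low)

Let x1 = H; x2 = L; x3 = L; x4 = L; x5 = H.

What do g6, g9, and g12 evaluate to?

g6 = H, g9 = H, g12 = H

g1 = x2 OR x5 = L OR H = H
g2 = g1 AND x1 = H AND H = H
g3 = g2 OR x4 = H OR L = H
g4 = x2 OR g2 = L OR H = H
g5 = x4 AND g2 = L AND H = L
g6 = g1 OR g5 = H OR L = H
g7 = g5 OR x4 OR g3 = L OR L OR H = H
g8 = g5 OR g2 = L OR H = H
g9 = g4 AND g3 = H AND H = H
g10 = g7 AND g8 = H AND H = H
g12 = g6 AND g10 = H AND H = H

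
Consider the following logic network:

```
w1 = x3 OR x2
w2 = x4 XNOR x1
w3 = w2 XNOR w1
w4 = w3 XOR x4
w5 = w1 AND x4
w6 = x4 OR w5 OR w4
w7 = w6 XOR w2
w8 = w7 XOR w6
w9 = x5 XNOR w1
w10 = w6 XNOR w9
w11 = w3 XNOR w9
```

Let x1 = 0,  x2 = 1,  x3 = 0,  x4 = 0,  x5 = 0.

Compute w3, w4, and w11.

w1 = x3 OR x2 = 0 OR 1 = 1
w2 = x4 XNOR x1 = 0 XNOR 0 = 1
w3 = w2 XNOR w1 = 1 XNOR 1 = 1
w4 = w3 XOR x4 = 1 XOR 0 = 1
w9 = x5 XNOR w1 = 0 XNOR 1 = 0
w11 = w3 XNOR w9 = 1 XNOR 0 = 0

w3 = 1, w4 = 1, w11 = 0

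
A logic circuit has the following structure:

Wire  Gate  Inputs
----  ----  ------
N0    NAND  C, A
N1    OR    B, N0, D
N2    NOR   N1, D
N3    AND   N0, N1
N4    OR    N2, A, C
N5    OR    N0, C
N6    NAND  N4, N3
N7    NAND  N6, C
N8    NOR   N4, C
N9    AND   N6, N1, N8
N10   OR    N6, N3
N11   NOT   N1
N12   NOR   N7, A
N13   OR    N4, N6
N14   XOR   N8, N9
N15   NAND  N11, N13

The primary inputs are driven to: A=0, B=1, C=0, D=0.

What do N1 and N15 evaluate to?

N0 = C NAND A = 0 NAND 0 = 1
N1 = B OR N0 OR D = 1 OR 1 OR 0 = 1
N2 = N1 NOR D = 1 NOR 0 = 0
N3 = N0 AND N1 = 1 AND 1 = 1
N4 = N2 OR A OR C = 0 OR 0 OR 0 = 0
N6 = N4 NAND N3 = 0 NAND 1 = 1
N11 = NOT N1 = NOT 1 = 0
N13 = N4 OR N6 = 0 OR 1 = 1
N15 = N11 NAND N13 = 0 NAND 1 = 1

N1 = 1  N15 = 1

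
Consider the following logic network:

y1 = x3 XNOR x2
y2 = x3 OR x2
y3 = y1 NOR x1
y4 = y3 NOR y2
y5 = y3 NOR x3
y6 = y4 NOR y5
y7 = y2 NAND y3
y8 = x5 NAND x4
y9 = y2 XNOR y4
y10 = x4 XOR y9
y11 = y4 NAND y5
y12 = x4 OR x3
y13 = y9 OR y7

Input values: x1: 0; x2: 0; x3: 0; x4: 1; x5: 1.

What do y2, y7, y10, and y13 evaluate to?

y2 = 0, y7 = 1, y10 = 1, y13 = 1

y1 = x3 XNOR x2 = 0 XNOR 0 = 1
y2 = x3 OR x2 = 0 OR 0 = 0
y3 = y1 NOR x1 = 1 NOR 0 = 0
y4 = y3 NOR y2 = 0 NOR 0 = 1
y7 = y2 NAND y3 = 0 NAND 0 = 1
y9 = y2 XNOR y4 = 0 XNOR 1 = 0
y10 = x4 XOR y9 = 1 XOR 0 = 1
y13 = y9 OR y7 = 0 OR 1 = 1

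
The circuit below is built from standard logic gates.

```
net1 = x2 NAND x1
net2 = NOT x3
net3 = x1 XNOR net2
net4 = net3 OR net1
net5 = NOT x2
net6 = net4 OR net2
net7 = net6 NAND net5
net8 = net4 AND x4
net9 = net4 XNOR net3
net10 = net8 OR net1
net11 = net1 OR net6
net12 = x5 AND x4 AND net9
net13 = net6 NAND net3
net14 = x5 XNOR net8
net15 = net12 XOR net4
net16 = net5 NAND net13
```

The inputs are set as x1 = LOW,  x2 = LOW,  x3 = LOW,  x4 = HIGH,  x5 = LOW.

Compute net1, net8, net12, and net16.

net1 = x2 NAND x1 = LOW NAND LOW = HIGH
net2 = NOT x3 = NOT LOW = HIGH
net3 = x1 XNOR net2 = LOW XNOR HIGH = LOW
net4 = net3 OR net1 = LOW OR HIGH = HIGH
net5 = NOT x2 = NOT LOW = HIGH
net6 = net4 OR net2 = HIGH OR HIGH = HIGH
net8 = net4 AND x4 = HIGH AND HIGH = HIGH
net9 = net4 XNOR net3 = HIGH XNOR LOW = LOW
net12 = x5 AND x4 AND net9 = LOW AND HIGH AND LOW = LOW
net13 = net6 NAND net3 = HIGH NAND LOW = HIGH
net16 = net5 NAND net13 = HIGH NAND HIGH = LOW

net1 = HIGH, net8 = HIGH, net12 = LOW, net16 = LOW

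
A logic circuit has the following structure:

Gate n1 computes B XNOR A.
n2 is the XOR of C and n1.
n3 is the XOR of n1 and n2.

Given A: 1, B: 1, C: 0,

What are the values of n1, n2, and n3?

n1 = B XNOR A = 1 XNOR 1 = 1
n2 = C XOR n1 = 0 XOR 1 = 1
n3 = n1 XOR n2 = 1 XOR 1 = 0

n1 = 1, n2 = 1, n3 = 0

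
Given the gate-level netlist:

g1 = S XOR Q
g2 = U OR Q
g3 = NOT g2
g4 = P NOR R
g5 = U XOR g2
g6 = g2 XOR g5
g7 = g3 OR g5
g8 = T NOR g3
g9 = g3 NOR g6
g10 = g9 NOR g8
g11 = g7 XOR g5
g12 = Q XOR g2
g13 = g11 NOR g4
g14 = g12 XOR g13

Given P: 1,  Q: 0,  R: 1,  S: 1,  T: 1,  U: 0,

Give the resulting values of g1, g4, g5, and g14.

g1 = 1, g4 = 0, g5 = 0, g14 = 0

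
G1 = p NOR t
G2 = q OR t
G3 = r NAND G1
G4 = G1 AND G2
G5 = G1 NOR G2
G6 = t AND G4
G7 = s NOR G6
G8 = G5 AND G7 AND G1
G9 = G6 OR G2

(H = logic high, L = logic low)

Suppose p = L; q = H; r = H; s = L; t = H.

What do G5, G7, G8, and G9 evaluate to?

G5 = L; G7 = H; G8 = L; G9 = H

G1 = p NOR t = L NOR H = L
G2 = q OR t = H OR H = H
G4 = G1 AND G2 = L AND H = L
G5 = G1 NOR G2 = L NOR H = L
G6 = t AND G4 = H AND L = L
G7 = s NOR G6 = L NOR L = H
G8 = G5 AND G7 AND G1 = L AND H AND L = L
G9 = G6 OR G2 = L OR H = H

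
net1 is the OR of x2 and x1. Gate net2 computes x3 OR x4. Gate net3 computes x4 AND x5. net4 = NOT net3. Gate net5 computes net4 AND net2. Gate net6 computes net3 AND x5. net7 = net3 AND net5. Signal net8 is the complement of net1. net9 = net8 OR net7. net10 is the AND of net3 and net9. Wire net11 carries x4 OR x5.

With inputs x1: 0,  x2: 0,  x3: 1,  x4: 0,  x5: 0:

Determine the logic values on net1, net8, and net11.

net1 = x2 OR x1 = 0 OR 0 = 0
net8 = NOT net1 = NOT 0 = 1
net11 = x4 OR x5 = 0 OR 0 = 0

net1 = 0, net8 = 1, net11 = 0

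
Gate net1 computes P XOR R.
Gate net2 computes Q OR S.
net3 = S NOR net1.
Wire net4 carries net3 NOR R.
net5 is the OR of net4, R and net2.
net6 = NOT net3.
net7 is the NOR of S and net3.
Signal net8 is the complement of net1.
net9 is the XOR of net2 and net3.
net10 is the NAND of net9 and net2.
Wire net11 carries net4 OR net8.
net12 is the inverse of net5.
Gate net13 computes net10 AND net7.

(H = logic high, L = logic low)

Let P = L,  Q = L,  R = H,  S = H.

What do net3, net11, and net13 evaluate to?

net3 = L  net11 = L  net13 = L

net1 = P XOR R = L XOR H = H
net2 = Q OR S = L OR H = H
net3 = S NOR net1 = H NOR H = L
net4 = net3 NOR R = L NOR H = L
net7 = S NOR net3 = H NOR L = L
net8 = NOT net1 = NOT H = L
net9 = net2 XOR net3 = H XOR L = H
net10 = net9 NAND net2 = H NAND H = L
net11 = net4 OR net8 = L OR L = L
net13 = net10 AND net7 = L AND L = L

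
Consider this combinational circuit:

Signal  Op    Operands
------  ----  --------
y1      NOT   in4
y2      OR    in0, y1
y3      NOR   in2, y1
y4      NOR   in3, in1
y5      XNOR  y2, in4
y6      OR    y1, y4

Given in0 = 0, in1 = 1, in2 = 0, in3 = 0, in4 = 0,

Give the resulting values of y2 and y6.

y1 = NOT in4 = NOT 0 = 1
y2 = in0 OR y1 = 0 OR 1 = 1
y4 = in3 NOR in1 = 0 NOR 1 = 0
y6 = y1 OR y4 = 1 OR 0 = 1

y2 = 1; y6 = 1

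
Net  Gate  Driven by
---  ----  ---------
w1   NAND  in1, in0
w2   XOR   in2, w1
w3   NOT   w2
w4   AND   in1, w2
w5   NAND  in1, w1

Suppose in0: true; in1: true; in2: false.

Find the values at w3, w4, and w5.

w1 = in1 NAND in0 = true NAND true = false
w2 = in2 XOR w1 = false XOR false = false
w3 = NOT w2 = NOT false = true
w4 = in1 AND w2 = true AND false = false
w5 = in1 NAND w1 = true NAND false = true

w3 = true  w4 = false  w5 = true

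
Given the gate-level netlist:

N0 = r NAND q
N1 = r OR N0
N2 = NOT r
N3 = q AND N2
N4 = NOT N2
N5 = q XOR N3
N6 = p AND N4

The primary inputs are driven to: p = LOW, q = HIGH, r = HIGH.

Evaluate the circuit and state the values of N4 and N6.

N4 = HIGH; N6 = LOW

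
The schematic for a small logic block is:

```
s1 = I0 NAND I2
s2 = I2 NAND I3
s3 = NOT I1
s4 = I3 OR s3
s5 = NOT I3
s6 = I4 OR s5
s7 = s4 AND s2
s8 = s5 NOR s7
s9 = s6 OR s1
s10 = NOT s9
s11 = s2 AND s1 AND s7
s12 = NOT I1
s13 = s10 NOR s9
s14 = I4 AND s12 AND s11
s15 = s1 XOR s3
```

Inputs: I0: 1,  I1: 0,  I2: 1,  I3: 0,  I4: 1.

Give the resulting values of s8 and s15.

s1 = I0 NAND I2 = 1 NAND 1 = 0
s2 = I2 NAND I3 = 1 NAND 0 = 1
s3 = NOT I1 = NOT 0 = 1
s4 = I3 OR s3 = 0 OR 1 = 1
s5 = NOT I3 = NOT 0 = 1
s7 = s4 AND s2 = 1 AND 1 = 1
s8 = s5 NOR s7 = 1 NOR 1 = 0
s15 = s1 XOR s3 = 0 XOR 1 = 1

s8 = 0, s15 = 1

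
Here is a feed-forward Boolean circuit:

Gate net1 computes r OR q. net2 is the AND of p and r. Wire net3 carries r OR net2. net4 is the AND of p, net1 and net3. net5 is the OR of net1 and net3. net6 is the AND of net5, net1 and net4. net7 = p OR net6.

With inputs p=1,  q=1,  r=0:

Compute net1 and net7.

net1 = 1  net7 = 1

net1 = r OR q = 0 OR 1 = 1
net2 = p AND r = 1 AND 0 = 0
net3 = r OR net2 = 0 OR 0 = 0
net4 = p AND net1 AND net3 = 1 AND 1 AND 0 = 0
net5 = net1 OR net3 = 1 OR 0 = 1
net6 = net5 AND net1 AND net4 = 1 AND 1 AND 0 = 0
net7 = p OR net6 = 1 OR 0 = 1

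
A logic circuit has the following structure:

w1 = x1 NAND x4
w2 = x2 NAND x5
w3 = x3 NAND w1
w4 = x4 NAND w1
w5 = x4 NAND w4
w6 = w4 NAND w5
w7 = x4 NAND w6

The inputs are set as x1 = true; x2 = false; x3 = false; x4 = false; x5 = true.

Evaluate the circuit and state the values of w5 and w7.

w5 = true, w7 = true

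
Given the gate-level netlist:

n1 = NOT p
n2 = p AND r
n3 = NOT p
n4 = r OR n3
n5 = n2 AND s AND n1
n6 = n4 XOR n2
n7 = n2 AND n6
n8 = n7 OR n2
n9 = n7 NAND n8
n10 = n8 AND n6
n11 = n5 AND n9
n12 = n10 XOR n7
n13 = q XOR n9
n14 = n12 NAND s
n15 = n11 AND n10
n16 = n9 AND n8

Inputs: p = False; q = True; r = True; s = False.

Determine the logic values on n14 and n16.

n2 = p AND r = False AND True = False
n3 = NOT p = NOT False = True
n4 = r OR n3 = True OR True = True
n6 = n4 XOR n2 = True XOR False = True
n7 = n2 AND n6 = False AND True = False
n8 = n7 OR n2 = False OR False = False
n9 = n7 NAND n8 = False NAND False = True
n10 = n8 AND n6 = False AND True = False
n12 = n10 XOR n7 = False XOR False = False
n14 = n12 NAND s = False NAND False = True
n16 = n9 AND n8 = True AND False = False

n14 = True, n16 = False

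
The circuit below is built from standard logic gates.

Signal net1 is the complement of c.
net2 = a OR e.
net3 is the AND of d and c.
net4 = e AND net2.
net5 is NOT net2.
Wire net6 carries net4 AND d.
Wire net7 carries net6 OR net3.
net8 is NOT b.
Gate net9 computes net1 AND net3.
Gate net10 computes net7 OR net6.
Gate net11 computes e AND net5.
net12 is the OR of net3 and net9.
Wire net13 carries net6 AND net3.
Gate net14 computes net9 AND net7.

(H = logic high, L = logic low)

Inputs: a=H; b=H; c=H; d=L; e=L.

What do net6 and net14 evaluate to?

net1 = NOT c = NOT H = L
net2 = a OR e = H OR L = H
net3 = d AND c = L AND H = L
net4 = e AND net2 = L AND H = L
net6 = net4 AND d = L AND L = L
net7 = net6 OR net3 = L OR L = L
net9 = net1 AND net3 = L AND L = L
net14 = net9 AND net7 = L AND L = L

net6 = L  net14 = L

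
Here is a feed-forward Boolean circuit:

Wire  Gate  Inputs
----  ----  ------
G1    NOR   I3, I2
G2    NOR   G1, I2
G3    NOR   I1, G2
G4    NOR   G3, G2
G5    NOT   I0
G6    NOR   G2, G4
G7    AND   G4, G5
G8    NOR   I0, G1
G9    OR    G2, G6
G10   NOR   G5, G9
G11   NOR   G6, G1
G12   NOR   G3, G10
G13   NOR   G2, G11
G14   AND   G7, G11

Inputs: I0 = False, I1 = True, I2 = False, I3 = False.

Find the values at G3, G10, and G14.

G3 = False, G10 = False, G14 = False

G1 = I3 NOR I2 = False NOR False = True
G2 = G1 NOR I2 = True NOR False = False
G3 = I1 NOR G2 = True NOR False = False
G4 = G3 NOR G2 = False NOR False = True
G5 = NOT I0 = NOT False = True
G6 = G2 NOR G4 = False NOR True = False
G7 = G4 AND G5 = True AND True = True
G9 = G2 OR G6 = False OR False = False
G10 = G5 NOR G9 = True NOR False = False
G11 = G6 NOR G1 = False NOR True = False
G14 = G7 AND G11 = True AND False = False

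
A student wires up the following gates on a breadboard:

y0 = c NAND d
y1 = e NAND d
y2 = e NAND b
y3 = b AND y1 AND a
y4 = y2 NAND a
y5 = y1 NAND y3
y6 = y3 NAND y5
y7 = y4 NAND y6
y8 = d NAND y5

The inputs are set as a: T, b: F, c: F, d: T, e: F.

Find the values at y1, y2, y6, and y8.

y1 = T  y2 = T  y6 = T  y8 = F

y1 = e NAND d = F NAND T = T
y2 = e NAND b = F NAND F = T
y3 = b AND y1 AND a = F AND T AND T = F
y5 = y1 NAND y3 = T NAND F = T
y6 = y3 NAND y5 = F NAND T = T
y8 = d NAND y5 = T NAND T = F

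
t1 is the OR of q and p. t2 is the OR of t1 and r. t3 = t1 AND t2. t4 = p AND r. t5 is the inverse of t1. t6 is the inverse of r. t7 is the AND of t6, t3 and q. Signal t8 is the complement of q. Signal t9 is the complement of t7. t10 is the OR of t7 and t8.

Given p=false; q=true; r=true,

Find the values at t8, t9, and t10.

t1 = q OR p = true OR false = true
t2 = t1 OR r = true OR true = true
t3 = t1 AND t2 = true AND true = true
t6 = NOT r = NOT true = false
t7 = t6 AND t3 AND q = false AND true AND true = false
t8 = NOT q = NOT true = false
t9 = NOT t7 = NOT false = true
t10 = t7 OR t8 = false OR false = false

t8 = false, t9 = true, t10 = false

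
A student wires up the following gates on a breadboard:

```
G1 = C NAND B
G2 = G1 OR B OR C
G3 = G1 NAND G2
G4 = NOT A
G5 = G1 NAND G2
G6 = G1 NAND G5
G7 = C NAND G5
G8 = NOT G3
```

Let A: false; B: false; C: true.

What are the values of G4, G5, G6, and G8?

G4 = true, G5 = false, G6 = true, G8 = true

G1 = C NAND B = true NAND false = true
G2 = G1 OR B OR C = true OR false OR true = true
G3 = G1 NAND G2 = true NAND true = false
G4 = NOT A = NOT false = true
G5 = G1 NAND G2 = true NAND true = false
G6 = G1 NAND G5 = true NAND false = true
G8 = NOT G3 = NOT false = true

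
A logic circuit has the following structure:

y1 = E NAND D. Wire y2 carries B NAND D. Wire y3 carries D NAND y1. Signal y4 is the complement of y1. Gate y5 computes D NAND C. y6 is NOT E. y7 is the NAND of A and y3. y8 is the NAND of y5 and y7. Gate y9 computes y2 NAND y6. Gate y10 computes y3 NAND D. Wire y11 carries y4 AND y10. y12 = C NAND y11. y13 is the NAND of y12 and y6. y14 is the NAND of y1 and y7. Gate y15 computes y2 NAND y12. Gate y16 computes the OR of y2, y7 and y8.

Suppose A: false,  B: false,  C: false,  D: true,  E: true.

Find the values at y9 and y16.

y9 = true  y16 = true

y1 = E NAND D = true NAND true = false
y2 = B NAND D = false NAND true = true
y3 = D NAND y1 = true NAND false = true
y5 = D NAND C = true NAND false = true
y6 = NOT E = NOT true = false
y7 = A NAND y3 = false NAND true = true
y8 = y5 NAND y7 = true NAND true = false
y9 = y2 NAND y6 = true NAND false = true
y16 = y2 OR y7 OR y8 = true OR true OR false = true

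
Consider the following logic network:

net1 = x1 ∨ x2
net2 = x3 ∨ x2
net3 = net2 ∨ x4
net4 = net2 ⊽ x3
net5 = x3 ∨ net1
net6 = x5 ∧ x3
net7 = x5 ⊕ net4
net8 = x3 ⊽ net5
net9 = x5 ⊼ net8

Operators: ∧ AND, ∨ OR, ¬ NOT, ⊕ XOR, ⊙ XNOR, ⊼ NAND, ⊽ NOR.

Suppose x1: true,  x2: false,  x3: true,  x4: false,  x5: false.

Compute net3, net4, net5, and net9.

net1 = x1 OR x2 = true OR false = true
net2 = x3 OR x2 = true OR false = true
net3 = net2 OR x4 = true OR false = true
net4 = net2 NOR x3 = true NOR true = false
net5 = x3 OR net1 = true OR true = true
net8 = x3 NOR net5 = true NOR true = false
net9 = x5 NAND net8 = false NAND false = true

net3 = true  net4 = false  net5 = true  net9 = true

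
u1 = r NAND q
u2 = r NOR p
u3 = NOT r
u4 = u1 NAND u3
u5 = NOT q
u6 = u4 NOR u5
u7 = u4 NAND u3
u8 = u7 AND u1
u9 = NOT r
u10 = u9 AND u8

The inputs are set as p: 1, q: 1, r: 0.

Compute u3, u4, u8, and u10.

u3 = 1  u4 = 0  u8 = 1  u10 = 1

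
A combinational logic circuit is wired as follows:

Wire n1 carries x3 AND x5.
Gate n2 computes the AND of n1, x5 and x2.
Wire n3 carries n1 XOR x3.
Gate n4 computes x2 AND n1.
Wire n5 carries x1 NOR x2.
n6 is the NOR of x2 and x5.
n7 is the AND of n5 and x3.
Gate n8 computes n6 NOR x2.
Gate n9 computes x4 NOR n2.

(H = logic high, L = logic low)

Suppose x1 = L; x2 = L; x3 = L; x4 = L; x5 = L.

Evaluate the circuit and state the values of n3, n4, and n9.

n3 = L; n4 = L; n9 = H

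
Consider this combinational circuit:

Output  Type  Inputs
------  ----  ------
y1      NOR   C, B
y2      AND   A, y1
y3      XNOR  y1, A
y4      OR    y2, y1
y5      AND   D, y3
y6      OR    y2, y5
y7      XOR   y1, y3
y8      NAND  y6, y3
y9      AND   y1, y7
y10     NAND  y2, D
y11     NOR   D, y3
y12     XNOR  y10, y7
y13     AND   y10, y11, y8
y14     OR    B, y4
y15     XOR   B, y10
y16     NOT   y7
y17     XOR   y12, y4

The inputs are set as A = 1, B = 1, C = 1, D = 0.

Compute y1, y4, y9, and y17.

y1 = C NOR B = 1 NOR 1 = 0
y2 = A AND y1 = 1 AND 0 = 0
y3 = y1 XNOR A = 0 XNOR 1 = 0
y4 = y2 OR y1 = 0 OR 0 = 0
y7 = y1 XOR y3 = 0 XOR 0 = 0
y9 = y1 AND y7 = 0 AND 0 = 0
y10 = y2 NAND D = 0 NAND 0 = 1
y12 = y10 XNOR y7 = 1 XNOR 0 = 0
y17 = y12 XOR y4 = 0 XOR 0 = 0

y1 = 0, y4 = 0, y9 = 0, y17 = 0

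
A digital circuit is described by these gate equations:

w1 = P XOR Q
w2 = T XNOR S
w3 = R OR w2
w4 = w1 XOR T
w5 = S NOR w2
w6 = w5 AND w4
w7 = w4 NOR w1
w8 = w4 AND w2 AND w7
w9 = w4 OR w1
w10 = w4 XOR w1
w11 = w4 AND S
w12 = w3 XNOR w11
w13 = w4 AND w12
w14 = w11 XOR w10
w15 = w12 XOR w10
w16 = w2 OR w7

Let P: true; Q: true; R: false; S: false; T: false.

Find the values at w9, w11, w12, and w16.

w1 = P XOR Q = true XOR true = false
w2 = T XNOR S = false XNOR false = true
w3 = R OR w2 = false OR true = true
w4 = w1 XOR T = false XOR false = false
w7 = w4 NOR w1 = false NOR false = true
w9 = w4 OR w1 = false OR false = false
w11 = w4 AND S = false AND false = false
w12 = w3 XNOR w11 = true XNOR false = false
w16 = w2 OR w7 = true OR true = true

w9 = false; w11 = false; w12 = false; w16 = true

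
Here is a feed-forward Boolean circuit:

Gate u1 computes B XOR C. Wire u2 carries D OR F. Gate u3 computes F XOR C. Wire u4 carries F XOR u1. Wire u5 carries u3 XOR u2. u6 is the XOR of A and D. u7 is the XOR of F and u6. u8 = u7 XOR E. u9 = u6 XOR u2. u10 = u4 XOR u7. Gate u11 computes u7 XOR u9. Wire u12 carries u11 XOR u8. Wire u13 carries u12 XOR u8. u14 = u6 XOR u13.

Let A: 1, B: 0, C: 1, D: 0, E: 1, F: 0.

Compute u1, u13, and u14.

u1 = 1, u13 = 0, u14 = 1

u1 = B XOR C = 0 XOR 1 = 1
u2 = D OR F = 0 OR 0 = 0
u6 = A XOR D = 1 XOR 0 = 1
u7 = F XOR u6 = 0 XOR 1 = 1
u8 = u7 XOR E = 1 XOR 1 = 0
u9 = u6 XOR u2 = 1 XOR 0 = 1
u11 = u7 XOR u9 = 1 XOR 1 = 0
u12 = u11 XOR u8 = 0 XOR 0 = 0
u13 = u12 XOR u8 = 0 XOR 0 = 0
u14 = u6 XOR u13 = 1 XOR 0 = 1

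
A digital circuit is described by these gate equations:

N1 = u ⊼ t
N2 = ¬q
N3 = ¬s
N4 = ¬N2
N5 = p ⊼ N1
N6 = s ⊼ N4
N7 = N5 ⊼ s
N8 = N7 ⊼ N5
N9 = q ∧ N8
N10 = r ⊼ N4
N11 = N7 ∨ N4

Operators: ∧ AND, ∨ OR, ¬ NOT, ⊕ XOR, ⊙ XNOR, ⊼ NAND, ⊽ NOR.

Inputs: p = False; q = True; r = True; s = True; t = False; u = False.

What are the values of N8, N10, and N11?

N8 = True; N10 = False; N11 = True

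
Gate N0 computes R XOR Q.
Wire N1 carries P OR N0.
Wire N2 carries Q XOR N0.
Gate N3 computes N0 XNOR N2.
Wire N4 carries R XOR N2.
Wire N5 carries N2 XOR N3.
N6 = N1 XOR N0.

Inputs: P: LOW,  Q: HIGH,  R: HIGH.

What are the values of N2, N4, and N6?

N2 = HIGH; N4 = LOW; N6 = LOW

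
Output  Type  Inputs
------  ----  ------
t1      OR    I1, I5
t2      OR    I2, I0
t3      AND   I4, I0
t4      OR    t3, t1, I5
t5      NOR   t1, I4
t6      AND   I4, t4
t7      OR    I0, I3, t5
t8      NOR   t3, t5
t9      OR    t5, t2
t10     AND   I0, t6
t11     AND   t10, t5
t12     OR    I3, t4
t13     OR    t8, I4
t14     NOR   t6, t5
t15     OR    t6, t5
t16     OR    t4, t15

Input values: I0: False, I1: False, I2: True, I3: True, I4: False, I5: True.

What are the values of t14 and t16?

t14 = True  t16 = True

t1 = I1 OR I5 = False OR True = True
t3 = I4 AND I0 = False AND False = False
t4 = t3 OR t1 OR I5 = False OR True OR True = True
t5 = t1 NOR I4 = True NOR False = False
t6 = I4 AND t4 = False AND True = False
t14 = t6 NOR t5 = False NOR False = True
t15 = t6 OR t5 = False OR False = False
t16 = t4 OR t15 = True OR False = True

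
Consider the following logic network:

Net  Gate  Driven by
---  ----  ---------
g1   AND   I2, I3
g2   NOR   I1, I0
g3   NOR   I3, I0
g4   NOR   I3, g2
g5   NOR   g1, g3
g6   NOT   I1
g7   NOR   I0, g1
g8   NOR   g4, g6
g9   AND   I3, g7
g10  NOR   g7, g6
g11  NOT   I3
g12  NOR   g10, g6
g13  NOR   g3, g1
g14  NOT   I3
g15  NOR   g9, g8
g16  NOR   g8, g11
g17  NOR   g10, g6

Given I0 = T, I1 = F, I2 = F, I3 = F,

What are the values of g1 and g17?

g1 = F, g17 = F

g1 = I2 AND I3 = F AND F = F
g6 = NOT I1 = NOT F = T
g7 = I0 NOR g1 = T NOR F = F
g10 = g7 NOR g6 = F NOR T = F
g17 = g10 NOR g6 = F NOR T = F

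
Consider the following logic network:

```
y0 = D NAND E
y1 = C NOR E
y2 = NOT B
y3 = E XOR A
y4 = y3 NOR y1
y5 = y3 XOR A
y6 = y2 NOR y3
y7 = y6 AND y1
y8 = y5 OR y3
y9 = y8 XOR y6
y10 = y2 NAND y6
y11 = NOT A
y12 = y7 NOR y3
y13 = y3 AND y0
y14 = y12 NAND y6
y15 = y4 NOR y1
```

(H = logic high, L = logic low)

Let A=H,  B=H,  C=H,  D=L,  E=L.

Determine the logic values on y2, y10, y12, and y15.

y2 = L, y10 = H, y12 = L, y15 = H

y1 = C NOR E = H NOR L = L
y2 = NOT B = NOT H = L
y3 = E XOR A = L XOR H = H
y4 = y3 NOR y1 = H NOR L = L
y6 = y2 NOR y3 = L NOR H = L
y7 = y6 AND y1 = L AND L = L
y10 = y2 NAND y6 = L NAND L = H
y12 = y7 NOR y3 = L NOR H = L
y15 = y4 NOR y1 = L NOR L = H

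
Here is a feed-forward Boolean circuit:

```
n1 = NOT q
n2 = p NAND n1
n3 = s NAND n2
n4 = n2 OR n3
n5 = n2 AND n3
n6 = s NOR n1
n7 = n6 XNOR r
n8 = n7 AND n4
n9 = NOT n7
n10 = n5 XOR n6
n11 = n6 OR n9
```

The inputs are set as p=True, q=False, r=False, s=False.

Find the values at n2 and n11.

n2 = False, n11 = False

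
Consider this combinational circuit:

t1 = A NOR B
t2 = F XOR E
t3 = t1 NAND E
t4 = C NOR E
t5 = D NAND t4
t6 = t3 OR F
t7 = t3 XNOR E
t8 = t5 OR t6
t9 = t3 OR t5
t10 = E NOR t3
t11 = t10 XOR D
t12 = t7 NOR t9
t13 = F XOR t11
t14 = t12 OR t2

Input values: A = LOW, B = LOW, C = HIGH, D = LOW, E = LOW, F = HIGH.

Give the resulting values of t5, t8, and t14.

t1 = A NOR B = LOW NOR LOW = HIGH
t2 = F XOR E = HIGH XOR LOW = HIGH
t3 = t1 NAND E = HIGH NAND LOW = HIGH
t4 = C NOR E = HIGH NOR LOW = LOW
t5 = D NAND t4 = LOW NAND LOW = HIGH
t6 = t3 OR F = HIGH OR HIGH = HIGH
t7 = t3 XNOR E = HIGH XNOR LOW = LOW
t8 = t5 OR t6 = HIGH OR HIGH = HIGH
t9 = t3 OR t5 = HIGH OR HIGH = HIGH
t12 = t7 NOR t9 = LOW NOR HIGH = LOW
t14 = t12 OR t2 = LOW OR HIGH = HIGH

t5 = HIGH; t8 = HIGH; t14 = HIGH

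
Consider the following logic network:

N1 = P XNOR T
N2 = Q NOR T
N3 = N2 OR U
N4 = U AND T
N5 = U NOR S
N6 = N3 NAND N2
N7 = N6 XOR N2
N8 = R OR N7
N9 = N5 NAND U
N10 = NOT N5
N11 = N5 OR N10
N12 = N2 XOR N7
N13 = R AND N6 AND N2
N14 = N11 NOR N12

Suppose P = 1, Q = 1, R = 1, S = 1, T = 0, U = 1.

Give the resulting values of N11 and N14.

N11 = 1, N14 = 0

N2 = Q NOR T = 1 NOR 0 = 0
N3 = N2 OR U = 0 OR 1 = 1
N5 = U NOR S = 1 NOR 1 = 0
N6 = N3 NAND N2 = 1 NAND 0 = 1
N7 = N6 XOR N2 = 1 XOR 0 = 1
N10 = NOT N5 = NOT 0 = 1
N11 = N5 OR N10 = 0 OR 1 = 1
N12 = N2 XOR N7 = 0 XOR 1 = 1
N14 = N11 NOR N12 = 1 NOR 1 = 0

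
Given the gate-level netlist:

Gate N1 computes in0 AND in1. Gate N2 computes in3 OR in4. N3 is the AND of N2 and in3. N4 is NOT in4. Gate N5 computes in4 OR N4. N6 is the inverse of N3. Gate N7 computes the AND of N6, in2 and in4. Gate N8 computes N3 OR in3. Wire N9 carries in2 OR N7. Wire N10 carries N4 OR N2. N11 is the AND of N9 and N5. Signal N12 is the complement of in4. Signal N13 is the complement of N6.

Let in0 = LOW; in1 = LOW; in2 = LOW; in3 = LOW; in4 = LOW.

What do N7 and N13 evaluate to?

N7 = LOW  N13 = LOW

N2 = in3 OR in4 = LOW OR LOW = LOW
N3 = N2 AND in3 = LOW AND LOW = LOW
N6 = NOT N3 = NOT LOW = HIGH
N7 = N6 AND in2 AND in4 = HIGH AND LOW AND LOW = LOW
N13 = NOT N6 = NOT HIGH = LOW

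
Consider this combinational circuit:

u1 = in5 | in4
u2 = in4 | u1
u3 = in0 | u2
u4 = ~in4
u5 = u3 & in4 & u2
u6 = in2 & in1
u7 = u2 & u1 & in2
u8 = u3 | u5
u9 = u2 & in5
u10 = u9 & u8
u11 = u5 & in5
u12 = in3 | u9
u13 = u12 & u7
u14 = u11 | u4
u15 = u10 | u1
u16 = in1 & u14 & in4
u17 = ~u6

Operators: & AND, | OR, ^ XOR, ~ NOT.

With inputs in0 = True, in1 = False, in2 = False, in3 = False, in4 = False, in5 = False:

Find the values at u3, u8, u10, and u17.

u3 = True, u8 = True, u10 = False, u17 = True

u1 = in5 OR in4 = False OR False = False
u2 = in4 OR u1 = False OR False = False
u3 = in0 OR u2 = True OR False = True
u5 = u3 AND in4 AND u2 = True AND False AND False = False
u6 = in2 AND in1 = False AND False = False
u8 = u3 OR u5 = True OR False = True
u9 = u2 AND in5 = False AND False = False
u10 = u9 AND u8 = False AND True = False
u17 = NOT u6 = NOT False = True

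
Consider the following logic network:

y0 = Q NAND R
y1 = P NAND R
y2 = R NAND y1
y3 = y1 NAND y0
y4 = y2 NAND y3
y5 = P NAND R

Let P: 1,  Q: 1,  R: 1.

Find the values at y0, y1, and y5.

y0 = Q NAND R = 1 NAND 1 = 0
y1 = P NAND R = 1 NAND 1 = 0
y5 = P NAND R = 1 NAND 1 = 0

y0 = 0; y1 = 0; y5 = 0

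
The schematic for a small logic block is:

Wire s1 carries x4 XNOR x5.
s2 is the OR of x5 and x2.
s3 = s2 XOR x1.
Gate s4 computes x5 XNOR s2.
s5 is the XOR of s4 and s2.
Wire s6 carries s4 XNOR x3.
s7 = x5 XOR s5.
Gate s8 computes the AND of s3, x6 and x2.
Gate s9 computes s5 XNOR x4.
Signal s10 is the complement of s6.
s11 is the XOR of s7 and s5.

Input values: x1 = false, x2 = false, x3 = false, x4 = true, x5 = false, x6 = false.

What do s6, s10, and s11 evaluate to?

s6 = false; s10 = true; s11 = false

s2 = x5 OR x2 = false OR false = false
s4 = x5 XNOR s2 = false XNOR false = true
s5 = s4 XOR s2 = true XOR false = true
s6 = s4 XNOR x3 = true XNOR false = false
s7 = x5 XOR s5 = false XOR true = true
s10 = NOT s6 = NOT false = true
s11 = s7 XOR s5 = true XOR true = false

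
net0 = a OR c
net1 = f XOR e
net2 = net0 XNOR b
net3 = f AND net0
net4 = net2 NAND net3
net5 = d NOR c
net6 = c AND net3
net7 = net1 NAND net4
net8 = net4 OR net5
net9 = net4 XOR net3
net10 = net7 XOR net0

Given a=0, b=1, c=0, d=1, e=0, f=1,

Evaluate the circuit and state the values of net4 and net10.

net4 = 1; net10 = 0

net0 = a OR c = 0 OR 0 = 0
net1 = f XOR e = 1 XOR 0 = 1
net2 = net0 XNOR b = 0 XNOR 1 = 0
net3 = f AND net0 = 1 AND 0 = 0
net4 = net2 NAND net3 = 0 NAND 0 = 1
net7 = net1 NAND net4 = 1 NAND 1 = 0
net10 = net7 XOR net0 = 0 XOR 0 = 0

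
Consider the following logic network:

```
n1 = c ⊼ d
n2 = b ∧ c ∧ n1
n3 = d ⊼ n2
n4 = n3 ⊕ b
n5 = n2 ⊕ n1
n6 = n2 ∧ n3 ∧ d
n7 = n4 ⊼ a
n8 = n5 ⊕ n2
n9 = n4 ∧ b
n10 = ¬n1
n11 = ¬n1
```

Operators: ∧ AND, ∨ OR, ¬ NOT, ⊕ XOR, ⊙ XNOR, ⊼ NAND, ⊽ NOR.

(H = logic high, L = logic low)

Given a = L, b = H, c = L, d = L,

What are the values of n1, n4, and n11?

n1 = c NAND d = L NAND L = H
n2 = b AND c AND n1 = H AND L AND H = L
n3 = d NAND n2 = L NAND L = H
n4 = n3 XOR b = H XOR H = L
n11 = NOT n1 = NOT H = L

n1 = H, n4 = L, n11 = L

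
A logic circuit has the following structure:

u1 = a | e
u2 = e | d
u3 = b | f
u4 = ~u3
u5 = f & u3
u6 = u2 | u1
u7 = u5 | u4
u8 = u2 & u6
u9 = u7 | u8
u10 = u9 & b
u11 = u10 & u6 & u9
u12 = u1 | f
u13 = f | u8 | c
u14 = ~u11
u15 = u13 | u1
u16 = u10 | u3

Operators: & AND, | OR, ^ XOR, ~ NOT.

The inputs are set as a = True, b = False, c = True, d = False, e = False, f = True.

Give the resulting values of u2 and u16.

u2 = False  u16 = True

u1 = a OR e = True OR False = True
u2 = e OR d = False OR False = False
u3 = b OR f = False OR True = True
u4 = NOT u3 = NOT True = False
u5 = f AND u3 = True AND True = True
u6 = u2 OR u1 = False OR True = True
u7 = u5 OR u4 = True OR False = True
u8 = u2 AND u6 = False AND True = False
u9 = u7 OR u8 = True OR False = True
u10 = u9 AND b = True AND False = False
u16 = u10 OR u3 = False OR True = True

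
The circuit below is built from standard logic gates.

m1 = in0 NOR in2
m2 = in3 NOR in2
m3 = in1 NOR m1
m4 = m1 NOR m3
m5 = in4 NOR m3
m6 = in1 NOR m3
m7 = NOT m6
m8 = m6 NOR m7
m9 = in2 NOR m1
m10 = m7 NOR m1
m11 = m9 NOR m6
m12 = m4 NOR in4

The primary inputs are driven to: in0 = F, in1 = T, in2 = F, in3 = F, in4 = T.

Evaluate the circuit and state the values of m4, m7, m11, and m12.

m4 = F  m7 = T  m11 = T  m12 = F

m1 = in0 NOR in2 = F NOR F = T
m3 = in1 NOR m1 = T NOR T = F
m4 = m1 NOR m3 = T NOR F = F
m6 = in1 NOR m3 = T NOR F = F
m7 = NOT m6 = NOT F = T
m9 = in2 NOR m1 = F NOR T = F
m11 = m9 NOR m6 = F NOR F = T
m12 = m4 NOR in4 = F NOR T = F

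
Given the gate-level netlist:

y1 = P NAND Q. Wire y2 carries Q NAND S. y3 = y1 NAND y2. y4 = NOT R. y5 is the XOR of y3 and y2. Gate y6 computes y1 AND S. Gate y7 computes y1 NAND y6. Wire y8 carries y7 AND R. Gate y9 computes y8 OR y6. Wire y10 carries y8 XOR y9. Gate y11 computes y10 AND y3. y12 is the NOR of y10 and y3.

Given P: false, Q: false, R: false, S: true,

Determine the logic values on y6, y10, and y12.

y6 = true, y10 = true, y12 = false

y1 = P NAND Q = false NAND false = true
y2 = Q NAND S = false NAND true = true
y3 = y1 NAND y2 = true NAND true = false
y6 = y1 AND S = true AND true = true
y7 = y1 NAND y6 = true NAND true = false
y8 = y7 AND R = false AND false = false
y9 = y8 OR y6 = false OR true = true
y10 = y8 XOR y9 = false XOR true = true
y12 = y10 NOR y3 = true NOR false = false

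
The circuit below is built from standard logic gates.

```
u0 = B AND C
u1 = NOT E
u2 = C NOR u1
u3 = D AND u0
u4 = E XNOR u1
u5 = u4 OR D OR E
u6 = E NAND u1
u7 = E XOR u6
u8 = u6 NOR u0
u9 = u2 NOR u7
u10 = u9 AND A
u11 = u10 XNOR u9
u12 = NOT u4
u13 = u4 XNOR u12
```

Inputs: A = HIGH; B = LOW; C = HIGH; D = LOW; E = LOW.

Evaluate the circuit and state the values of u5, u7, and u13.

u1 = NOT E = NOT LOW = HIGH
u4 = E XNOR u1 = LOW XNOR HIGH = LOW
u5 = u4 OR D OR E = LOW OR LOW OR LOW = LOW
u6 = E NAND u1 = LOW NAND HIGH = HIGH
u7 = E XOR u6 = LOW XOR HIGH = HIGH
u12 = NOT u4 = NOT LOW = HIGH
u13 = u4 XNOR u12 = LOW XNOR HIGH = LOW

u5 = LOW  u7 = HIGH  u13 = LOW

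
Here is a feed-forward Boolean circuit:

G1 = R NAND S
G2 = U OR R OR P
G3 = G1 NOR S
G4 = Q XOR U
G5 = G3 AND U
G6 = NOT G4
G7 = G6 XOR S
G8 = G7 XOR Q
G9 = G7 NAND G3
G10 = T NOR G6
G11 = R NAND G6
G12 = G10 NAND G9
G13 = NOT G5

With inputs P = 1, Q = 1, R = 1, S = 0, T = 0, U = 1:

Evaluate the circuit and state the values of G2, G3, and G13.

G1 = R NAND S = 1 NAND 0 = 1
G2 = U OR R OR P = 1 OR 1 OR 1 = 1
G3 = G1 NOR S = 1 NOR 0 = 0
G5 = G3 AND U = 0 AND 1 = 0
G13 = NOT G5 = NOT 0 = 1

G2 = 1; G3 = 0; G13 = 1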